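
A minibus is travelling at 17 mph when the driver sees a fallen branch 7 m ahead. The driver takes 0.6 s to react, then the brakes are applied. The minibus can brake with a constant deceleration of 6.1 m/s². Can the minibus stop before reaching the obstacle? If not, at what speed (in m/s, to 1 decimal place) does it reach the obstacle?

No — it strikes the obstacle at 5.3 m/s

17 mph × 0.44704 = 7.5997 m/s.
Reaction distance = 7.5997 × 0.6 = 4.560 m.
Braking distance needed to stop: v²/(2a) = 57.755 / 12.200 = 4.734 m, so total needed = 4.560 + 4.734 = 9.294 m > 7 m — it cannot stop.
Distance remaining when braking begins: 7 − 4.560 = 2.440 m.
v² = v₀² − 2a·d = 57.755 − 2 × 6.100 × 2.440 = 27.987 m²/s².
v = √27.987 = 5.290 m/s.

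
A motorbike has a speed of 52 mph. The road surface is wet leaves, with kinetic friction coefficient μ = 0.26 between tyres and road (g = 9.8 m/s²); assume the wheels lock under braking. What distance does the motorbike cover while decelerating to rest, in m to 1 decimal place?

52 mph × 0.44704 = 23.2461 m/s.
a = μg = 0.26 × 9.8 = 2.548 m/s².
Braking distance = v²/(2a) = 23.2461² / (2 × 2.548) = 540.381 / 5.096 = 106.040 m.

Braking distance ≈ 106.0 m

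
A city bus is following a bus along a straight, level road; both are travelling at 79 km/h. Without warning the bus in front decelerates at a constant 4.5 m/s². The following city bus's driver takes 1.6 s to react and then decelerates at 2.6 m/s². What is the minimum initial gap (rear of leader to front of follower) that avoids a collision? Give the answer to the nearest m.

79 km/h ÷ 3.6 = 21.9444 m/s.
Leader travels v²/(2a_L) = 481.557 / 9.000 = 53.506 m before stopping.
Follower covers v·t_r = 21.9444 × 1.6 = 35.111 m while reacting, then v²/(2a_F) = 481.557 / 5.200 = 92.607 m while braking, for a total of 35.111 + 92.607 = 127.718 m.
Since a_F ≤ a_L and the follower starts braking later, the follower is never slower than the leader, so the closest approach is when both have stopped.
Minimum gap = 127.718 − 53.506 = 74.212 m.

Minimum gap ≈ 74 m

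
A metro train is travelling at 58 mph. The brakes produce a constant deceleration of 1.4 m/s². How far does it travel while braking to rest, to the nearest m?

58 mph × 0.44704 = 25.9283 m/s.
Braking distance = v²/(2a) = 25.9283² / (2 × 1.400) = 672.277 / 2.800 = 240.099 m.

Braking distance ≈ 240 m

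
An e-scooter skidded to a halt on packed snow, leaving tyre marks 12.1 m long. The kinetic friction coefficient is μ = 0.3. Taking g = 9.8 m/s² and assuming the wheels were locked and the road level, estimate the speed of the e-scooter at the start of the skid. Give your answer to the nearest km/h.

Deceleration a = μg = 0.3 × 9.8 = 2.940 m/s².
v = √(2a·d) = √(2 × 2.940 × 12.1) = √71.148 = 8.4349 m/s.
= 8.4349 × 3.6 = 30.366 km/h.

Initial speed ≈ 30 km/h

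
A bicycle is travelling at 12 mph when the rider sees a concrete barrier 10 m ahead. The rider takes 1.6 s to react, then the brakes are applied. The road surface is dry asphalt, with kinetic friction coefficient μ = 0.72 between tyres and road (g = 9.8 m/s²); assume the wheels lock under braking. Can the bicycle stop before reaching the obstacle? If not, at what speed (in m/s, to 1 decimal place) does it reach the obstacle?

No — it strikes the obstacle at 3.0 m/s

12 mph × 0.44704 = 5.3645 m/s.
a = μg = 0.72 × 9.8 = 7.056 m/s².
Reaction distance = 5.3645 × 1.6 = 8.583 m.
Braking distance needed to stop: v²/(2a) = 28.778 / 14.112 = 2.039 m, so total needed = 8.583 + 2.039 = 10.622 m > 10 m — it cannot stop.
Distance remaining when braking begins: 10 − 8.583 = 1.417 m.
v² = v₀² − 2a·d = 28.778 − 2 × 7.056 × 1.417 = 8.781 m²/s².
v = √8.781 = 2.963 m/s.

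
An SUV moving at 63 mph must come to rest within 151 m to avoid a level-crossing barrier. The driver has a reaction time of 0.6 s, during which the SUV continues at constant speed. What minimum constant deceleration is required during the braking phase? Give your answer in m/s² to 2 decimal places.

63 mph × 0.44704 = 28.1635 m/s.
Distance covered during reaction = 28.1635 × 0.6 = 16.898 m.
Distance available for braking: 151 − 16.898 = 134.102 m.
v² = 2a·d ⇒ a = v²/(2d) = 28.1635² / (2 × 134.102) = 793.183 / 268.204 = 2.9574 m/s².

Required deceleration ≈ 2.96 m/s²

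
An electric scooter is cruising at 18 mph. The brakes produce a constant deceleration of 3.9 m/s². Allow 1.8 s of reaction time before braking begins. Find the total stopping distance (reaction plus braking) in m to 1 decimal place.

Total stopping distance ≈ 22.8 m

18 mph × 0.44704 = 8.0467 m/s.
Reaction distance = v·t_r = 8.0467 × 1.8 = 14.484 m.
Braking distance = v²/(2a) = 8.0467² / (2 × 3.900) = 64.749 / 7.800 = 8.301 m.
Total = 14.484 + 8.301 = 22.785 m.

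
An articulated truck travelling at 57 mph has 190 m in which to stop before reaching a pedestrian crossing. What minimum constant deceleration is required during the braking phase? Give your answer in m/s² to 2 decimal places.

Required deceleration ≈ 1.71 m/s²

57 mph × 0.44704 = 25.4813 m/s.
v² = 2a·d ⇒ a = v²/(2d) = 25.4813² / (2 × 190.000) = 649.297 / 380.000 = 1.7087 m/s².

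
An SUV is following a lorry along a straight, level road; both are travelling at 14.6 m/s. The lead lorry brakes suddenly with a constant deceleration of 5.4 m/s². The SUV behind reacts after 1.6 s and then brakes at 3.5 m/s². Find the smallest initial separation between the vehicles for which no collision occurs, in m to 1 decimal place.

Leader travels v²/(2a_L) = 213.160 / 10.800 = 19.737 m before stopping.
Follower covers v·t_r = 14.6000 × 1.6 = 23.360 m while reacting, then v²/(2a_F) = 213.160 / 7.000 = 30.451 m while braking, for a total of 23.360 + 30.451 = 53.811 m.
Since a_F ≤ a_L and the follower starts braking later, the follower is never slower than the leader, so the closest approach is when both have stopped.
Minimum gap = 53.811 − 19.737 = 34.074 m.

Minimum gap ≈ 34.1 m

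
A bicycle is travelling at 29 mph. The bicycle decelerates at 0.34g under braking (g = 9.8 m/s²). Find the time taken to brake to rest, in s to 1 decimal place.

29 mph × 0.44704 = 12.9642 m/s.
a = 0.34 × 9.8 = 3.332 m/s².
Braking time = v/a = 12.9642 / 3.332 = 3.891 s.

Braking time ≈ 3.9 s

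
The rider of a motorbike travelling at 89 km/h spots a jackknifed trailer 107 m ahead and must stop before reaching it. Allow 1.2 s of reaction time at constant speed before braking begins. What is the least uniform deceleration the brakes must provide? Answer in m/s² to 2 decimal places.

Required deceleration ≈ 3.95 m/s²

89 km/h ÷ 3.6 = 24.7222 m/s.
Distance covered during reaction = 24.7222 × 1.2 = 29.667 m.
Distance available for braking: 107 − 29.667 = 77.333 m.
v² = 2a·d ⇒ a = v²/(2d) = 24.7222² / (2 × 77.333) = 611.187 / 154.666 = 3.9517 m/s².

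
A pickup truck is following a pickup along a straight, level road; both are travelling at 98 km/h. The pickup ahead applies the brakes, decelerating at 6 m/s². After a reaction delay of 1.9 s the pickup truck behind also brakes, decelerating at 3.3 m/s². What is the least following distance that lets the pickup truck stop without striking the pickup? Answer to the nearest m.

Minimum gap ≈ 102 m

98 km/h ÷ 3.6 = 27.2222 m/s.
Leader travels v²/(2a_L) = 741.048 / 12.000 = 61.754 m before stopping.
Follower covers v·t_r = 27.2222 × 1.9 = 51.722 m while reacting, then v²/(2a_F) = 741.048 / 6.600 = 112.280 m while braking, for a total of 51.722 + 112.280 = 164.002 m.
Since a_F ≤ a_L and the follower starts braking later, the follower is never slower than the leader, so the closest approach is when both have stopped.
Minimum gap = 164.002 − 61.754 = 102.248 m.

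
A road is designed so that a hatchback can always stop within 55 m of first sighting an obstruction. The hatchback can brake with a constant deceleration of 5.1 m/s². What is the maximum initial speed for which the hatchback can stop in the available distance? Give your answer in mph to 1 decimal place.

Maximum speed ≈ 53.0 mph

v²/(2a) = d ⇒ v = √(2 × 5.100 × 55) = √561.00 = 23.6854 m/s.
23.6854 m/s ÷ 0.44704 = 52.983 mph.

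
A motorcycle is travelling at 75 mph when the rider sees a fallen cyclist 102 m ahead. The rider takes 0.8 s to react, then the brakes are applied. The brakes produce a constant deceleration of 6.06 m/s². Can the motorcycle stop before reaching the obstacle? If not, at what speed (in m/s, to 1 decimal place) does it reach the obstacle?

75 mph × 0.44704 = 33.5280 m/s.
Reaction distance = 33.5280 × 0.8 = 26.822 m.
Braking distance needed to stop: v²/(2a) = 1124.127 / 12.120 = 92.750 m, so total needed = 26.822 + 92.750 = 119.572 m > 102 m — it cannot stop.
Distance remaining when braking begins: 102 − 26.822 = 75.178 m.
v² = v₀² − 2a·d = 1124.127 − 2 × 6.060 × 75.178 = 212.970 m²/s².
v = √212.970 = 14.593 m/s.

No — it strikes the obstacle at 14.6 m/s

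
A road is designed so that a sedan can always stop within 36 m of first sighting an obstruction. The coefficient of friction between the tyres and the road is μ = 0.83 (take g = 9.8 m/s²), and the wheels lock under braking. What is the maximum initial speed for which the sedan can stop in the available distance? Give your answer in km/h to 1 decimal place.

a = μg = 0.83 × 9.8 = 8.134 m/s².
v²/(2a) = d ⇒ v = √(2 × 8.134 × 36) = √585.65 = 24.2002 m/s.
24.2002 m/s × 3.6 = 87.121 km/h.

Maximum speed ≈ 87.1 km/h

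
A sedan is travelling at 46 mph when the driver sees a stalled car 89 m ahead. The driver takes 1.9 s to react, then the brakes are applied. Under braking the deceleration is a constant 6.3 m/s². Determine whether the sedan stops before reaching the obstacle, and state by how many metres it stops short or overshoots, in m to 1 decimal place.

46 mph × 0.44704 = 20.5638 m/s.
Reaction distance = 20.5638 × 1.9 = 39.071 m.
Braking distance = v²/(2a) = 422.870 / 12.600 = 33.561 m.
Total stopping distance = 39.071 + 33.561 = 72.632 m, vs 89 m available — it stops with 89 − 72.632 = 16.368 m to spare.

Yes — it stops 16.4 m short of the obstacle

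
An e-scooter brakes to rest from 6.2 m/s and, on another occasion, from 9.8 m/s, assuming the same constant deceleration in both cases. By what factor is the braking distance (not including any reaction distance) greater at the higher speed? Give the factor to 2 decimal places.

Factor ≈ 2.50

Braking distance d = v²/(2a), so with a fixed, d ∝ v².
Factor = (9.8/6.2)² = 1.5806² = 2.4983.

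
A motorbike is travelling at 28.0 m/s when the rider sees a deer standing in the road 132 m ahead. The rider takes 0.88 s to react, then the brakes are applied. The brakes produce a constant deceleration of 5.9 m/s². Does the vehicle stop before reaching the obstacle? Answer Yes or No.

Yes

Reaction distance = 28.0000 × 0.88 = 24.640 m.
Braking distance = v²/(2a) = 784.000 / 11.800 = 66.441 m.
Total stopping distance = 24.640 + 66.441 = 91.081 m, vs 132 m available — it stops with 132 − 91.081 = 40.919 m to spare.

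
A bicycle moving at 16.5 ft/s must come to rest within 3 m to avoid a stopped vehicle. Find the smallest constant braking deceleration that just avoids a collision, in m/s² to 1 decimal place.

Required deceleration ≈ 4.2 m/s²

16.5 ft/s × 0.3048 = 5.0292 m/s.
v² = 2a·d ⇒ a = v²/(2d) = 5.0292² / (2 × 3.000) = 25.293 / 6.000 = 4.2155 m/s².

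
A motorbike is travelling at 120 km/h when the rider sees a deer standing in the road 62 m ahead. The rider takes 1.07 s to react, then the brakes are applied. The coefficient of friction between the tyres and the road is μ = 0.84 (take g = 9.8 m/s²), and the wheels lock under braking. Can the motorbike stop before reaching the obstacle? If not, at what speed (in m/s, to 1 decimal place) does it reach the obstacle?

120 km/h ÷ 3.6 = 33.3333 m/s.
a = μg = 0.84 × 9.8 = 8.232 m/s².
Reaction distance = 33.3333 × 1.07 = 35.667 m.
Braking distance needed to stop: v²/(2a) = 1111.109 / 16.464 = 67.487 m, so total needed = 35.667 + 67.487 = 103.154 m > 62 m — it cannot stop.
Distance remaining when braking begins: 62 − 35.667 = 26.333 m.
v² = v₀² − 2a·d = 1111.109 − 2 × 8.232 × 26.333 = 677.562 m²/s².
v = √677.562 = 26.030 m/s.

No — it strikes the obstacle at 26.0 m/s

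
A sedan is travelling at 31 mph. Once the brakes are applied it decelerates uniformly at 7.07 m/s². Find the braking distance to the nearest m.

31 mph × 0.44704 = 13.8582 m/s.
Braking distance = v²/(2a) = 13.8582² / (2 × 7.070) = 192.050 / 14.140 = 13.582 m.

Braking distance ≈ 14 m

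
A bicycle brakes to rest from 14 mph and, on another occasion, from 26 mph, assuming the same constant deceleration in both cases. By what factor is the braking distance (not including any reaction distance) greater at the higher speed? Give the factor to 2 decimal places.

Braking distance d = v²/(2a), so with a fixed, d ∝ v².
Factor = (26/14)² = 1.8571² = 3.4488.

Factor ≈ 3.45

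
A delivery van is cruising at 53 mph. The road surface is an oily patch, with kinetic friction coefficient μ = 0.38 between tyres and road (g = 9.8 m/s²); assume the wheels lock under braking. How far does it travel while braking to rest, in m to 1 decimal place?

53 mph × 0.44704 = 23.6931 m/s.
a = μg = 0.38 × 9.8 = 3.724 m/s².
Braking distance = v²/(2a) = 23.6931² / (2 × 3.724) = 561.363 / 7.448 = 75.371 m.

Braking distance ≈ 75.4 m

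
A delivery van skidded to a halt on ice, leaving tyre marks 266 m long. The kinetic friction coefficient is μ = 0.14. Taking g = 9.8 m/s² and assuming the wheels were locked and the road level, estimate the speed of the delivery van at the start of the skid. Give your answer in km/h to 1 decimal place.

Deceleration a = μg = 0.14 × 9.8 = 1.372 m/s².
v = √(2a·d) = √(2 × 1.372 × 266) = √729.904 = 27.0167 m/s.
= 27.0167 × 3.6 = 97.260 km/h.

Initial speed ≈ 97.3 km/h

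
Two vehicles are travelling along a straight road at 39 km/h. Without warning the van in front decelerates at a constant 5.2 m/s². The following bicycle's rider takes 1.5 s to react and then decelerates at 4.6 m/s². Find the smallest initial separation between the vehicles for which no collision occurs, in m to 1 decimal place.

39 km/h ÷ 3.6 = 10.8333 m/s.
Leader travels v²/(2a_L) = 117.360 / 10.400 = 11.285 m before stopping.
Follower covers v·t_r = 10.8333 × 1.5 = 16.250 m while reacting, then v²/(2a_F) = 117.360 / 9.200 = 12.757 m while braking, for a total of 16.250 + 12.757 = 29.007 m.
Since a_F ≤ a_L and the follower starts braking later, the follower is never slower than the leader, so the closest approach is when both have stopped.
Minimum gap = 29.007 − 11.285 = 17.722 m.

Minimum gap ≈ 17.7 m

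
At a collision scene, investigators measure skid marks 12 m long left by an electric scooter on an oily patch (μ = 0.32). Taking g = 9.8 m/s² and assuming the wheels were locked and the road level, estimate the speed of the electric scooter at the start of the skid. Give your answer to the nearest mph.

Initial speed ≈ 19 mph

Deceleration a = μg = 0.32 × 9.8 = 3.136 m/s².
v = √(2a·d) = √(2 × 3.136 × 12) = √75.264 = 8.6755 m/s.
= 8.6755 ÷ 0.44704 = 19.407 mph.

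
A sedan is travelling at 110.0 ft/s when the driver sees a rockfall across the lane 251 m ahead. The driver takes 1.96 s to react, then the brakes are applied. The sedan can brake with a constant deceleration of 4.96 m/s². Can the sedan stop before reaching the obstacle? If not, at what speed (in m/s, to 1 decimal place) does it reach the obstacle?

Yes — it stops about 72.0 m short of the obstacle, so it never reaches it

110 ft/s × 0.3048 = 33.5280 m/s.
Reaction distance = 33.5280 × 1.96 = 65.715 m.
Braking distance = v²/(2a) = 1124.127 / 9.920 = 113.319 m.
Total stopping distance = 65.715 + 113.319 = 179.034 m, vs 251 m available — it stops with 251 − 179.034 = 71.966 m to spare.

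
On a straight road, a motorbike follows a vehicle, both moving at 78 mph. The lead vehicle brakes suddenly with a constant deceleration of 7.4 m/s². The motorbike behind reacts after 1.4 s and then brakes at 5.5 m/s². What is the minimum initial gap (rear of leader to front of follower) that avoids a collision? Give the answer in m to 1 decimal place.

Minimum gap ≈ 77.2 m

78 mph × 0.44704 = 34.8691 m/s.
Leader travels v²/(2a_L) = 1215.854 / 14.800 = 82.152 m before stopping.
Follower covers v·t_r = 34.8691 × 1.4 = 48.817 m while reacting, then v²/(2a_F) = 1215.854 / 11.000 = 110.532 m while braking, for a total of 48.817 + 110.532 = 159.349 m.
Since a_F ≤ a_L and the follower starts braking later, the follower is never slower than the leader, so the closest approach is when both have stopped.
Minimum gap = 159.349 − 82.152 = 77.197 m.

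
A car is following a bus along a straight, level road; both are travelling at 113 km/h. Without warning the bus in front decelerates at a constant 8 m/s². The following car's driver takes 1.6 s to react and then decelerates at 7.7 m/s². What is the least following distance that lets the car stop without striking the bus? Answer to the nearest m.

Minimum gap ≈ 53 m

113 km/h ÷ 3.6 = 31.3889 m/s.
Leader travels v²/(2a_L) = 985.263 / 16.000 = 61.579 m before stopping.
Follower covers v·t_r = 31.3889 × 1.6 = 50.222 m while reacting, then v²/(2a_F) = 985.263 / 15.400 = 63.978 m while braking, for a total of 50.222 + 63.978 = 114.200 m.
Since a_F ≤ a_L and the follower starts braking later, the follower is never slower than the leader, so the closest approach is when both have stopped.
Minimum gap = 114.200 − 61.579 = 52.621 m.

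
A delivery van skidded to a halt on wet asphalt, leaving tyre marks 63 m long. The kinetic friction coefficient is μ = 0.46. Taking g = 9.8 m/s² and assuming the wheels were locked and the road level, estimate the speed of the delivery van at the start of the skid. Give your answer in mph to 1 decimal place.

Initial speed ≈ 53.3 mph

Deceleration a = μg = 0.46 × 9.8 = 4.508 m/s².
v = √(2a·d) = √(2 × 4.508 × 63) = √568.008 = 23.8329 m/s.
= 23.8329 ÷ 0.44704 = 53.313 mph.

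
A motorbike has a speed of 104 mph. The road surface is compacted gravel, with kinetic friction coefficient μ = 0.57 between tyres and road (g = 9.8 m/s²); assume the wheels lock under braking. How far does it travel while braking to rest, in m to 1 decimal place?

Braking distance ≈ 193.5 m

104 mph × 0.44704 = 46.4922 m/s.
a = μg = 0.57 × 9.8 = 5.586 m/s².
Braking distance = v²/(2a) = 46.4922² / (2 × 5.586) = 2161.525 / 11.172 = 193.477 m.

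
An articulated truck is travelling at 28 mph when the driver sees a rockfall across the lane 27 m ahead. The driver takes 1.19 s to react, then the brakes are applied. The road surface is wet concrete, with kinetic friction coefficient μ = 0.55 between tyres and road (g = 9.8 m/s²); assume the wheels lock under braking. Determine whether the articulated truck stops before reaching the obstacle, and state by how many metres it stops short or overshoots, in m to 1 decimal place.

28 mph × 0.44704 = 12.5171 m/s.
a = μg = 0.55 × 9.8 = 5.390 m/s².
Reaction distance = 12.5171 × 1.19 = 14.895 m.
Braking distance = v²/(2a) = 156.678 / 10.780 = 14.534 m.
Total stopping distance = 14.895 + 14.534 = 29.429 m, vs 27 m available — it cannot stop in time and overshoots by 29.429 − 27 = 2.429 m.

No — it overshoots by 2.4 m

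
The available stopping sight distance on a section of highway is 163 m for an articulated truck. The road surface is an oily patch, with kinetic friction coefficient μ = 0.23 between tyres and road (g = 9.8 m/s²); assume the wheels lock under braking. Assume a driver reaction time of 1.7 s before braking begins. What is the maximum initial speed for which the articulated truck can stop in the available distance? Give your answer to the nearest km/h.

Maximum speed ≈ 85 km/h

a = μg = 0.23 × 9.8 = 2.254 m/s².
Stopping distance: v·t_r + v²/(2a) = 163 with t_r = 1.7 s and a = 2.254 m/s².
So v² + 7.664 v − 734.80 = 0.
Positive root: v = −a·t_r + √((a·t_r)² + 2a·d) = −3.832 + √(14.684 + 734.80) = 23.5447 m/s.
23.5447 m/s × 3.6 = 84.761 km/h.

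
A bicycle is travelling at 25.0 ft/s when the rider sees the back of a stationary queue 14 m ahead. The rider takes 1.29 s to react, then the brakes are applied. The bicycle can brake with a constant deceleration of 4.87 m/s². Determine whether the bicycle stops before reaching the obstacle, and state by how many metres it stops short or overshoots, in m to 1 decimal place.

25 ft/s × 0.3048 = 7.6200 m/s.
Reaction distance = 7.6200 × 1.29 = 9.830 m.
Braking distance = v²/(2a) = 58.064 / 9.740 = 5.961 m.
Total stopping distance = 9.830 + 5.961 = 15.791 m, vs 14 m available — it cannot stop in time and overshoots by 15.791 − 14 = 1.791 m.

No — it overshoots by 1.8 m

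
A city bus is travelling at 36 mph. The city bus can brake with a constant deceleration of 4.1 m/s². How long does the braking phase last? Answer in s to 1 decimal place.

36 mph × 0.44704 = 16.0934 m/s.
Braking time = v/a = 16.0934 / 4.100 = 3.925 s.

Braking time ≈ 3.9 s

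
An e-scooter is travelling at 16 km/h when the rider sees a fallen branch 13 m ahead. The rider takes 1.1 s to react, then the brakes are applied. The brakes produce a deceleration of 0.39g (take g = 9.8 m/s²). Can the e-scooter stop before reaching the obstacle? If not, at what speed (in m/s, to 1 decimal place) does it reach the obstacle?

Yes — it stops about 5.5 m short of the obstacle, so it never reaches it

16 km/h ÷ 3.6 = 4.4444 m/s.
a = 0.39 × 9.8 = 3.822 m/s².
Reaction distance = 4.4444 × 1.1 = 4.889 m.
Braking distance = v²/(2a) = 19.753 / 7.644 = 2.584 m.
Total stopping distance = 4.889 + 2.584 = 7.473 m, vs 13 m available — it stops with 13 − 7.473 = 5.527 m to spare.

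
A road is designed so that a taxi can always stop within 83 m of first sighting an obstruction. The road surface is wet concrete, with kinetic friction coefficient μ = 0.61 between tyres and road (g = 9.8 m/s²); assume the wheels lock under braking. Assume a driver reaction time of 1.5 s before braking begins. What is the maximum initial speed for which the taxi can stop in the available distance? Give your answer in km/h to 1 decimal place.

a = μg = 0.61 × 9.8 = 5.978 m/s².
Stopping distance: v·t_r + v²/(2a) = 83 with t_r = 1.5 s and a = 5.978 m/s².
So v² + 17.934 v − 992.35 = 0.
Positive root: v = −a·t_r + √((a·t_r)² + 2a·d) = −8.967 + √(80.407 + 992.35) = 23.7860 m/s.
23.7860 m/s × 3.6 = 85.630 km/h.

Maximum speed ≈ 85.6 km/h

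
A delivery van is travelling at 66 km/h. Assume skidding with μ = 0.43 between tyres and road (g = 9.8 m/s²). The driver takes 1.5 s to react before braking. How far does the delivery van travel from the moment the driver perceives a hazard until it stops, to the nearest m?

Total stopping distance ≈ 67 m

66 km/h ÷ 3.6 = 18.3333 m/s.
a = μg = 0.43 × 9.8 = 4.214 m/s².
Reaction distance = v·t_r = 18.3333 × 1.5 = 27.500 m.
Braking distance = v²/(2a) = 18.3333² / (2 × 4.214) = 336.110 / 8.428 = 39.880 m.
Total = 27.500 + 39.880 = 67.380 m.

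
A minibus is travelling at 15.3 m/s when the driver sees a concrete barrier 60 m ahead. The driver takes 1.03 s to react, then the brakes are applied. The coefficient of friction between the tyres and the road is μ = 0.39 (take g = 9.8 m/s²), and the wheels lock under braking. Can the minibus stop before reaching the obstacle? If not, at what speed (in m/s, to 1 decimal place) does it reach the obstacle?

a = μg = 0.39 × 9.8 = 3.822 m/s².
Reaction distance = 15.3000 × 1.03 = 15.759 m.
Braking distance = v²/(2a) = 234.090 / 7.644 = 30.624 m.
Total stopping distance = 15.759 + 30.624 = 46.383 m, vs 60 m available — it stops with 60 − 46.383 = 13.617 m to spare.

Yes — it stops about 13.6 m short of the obstacle, so it never reaches it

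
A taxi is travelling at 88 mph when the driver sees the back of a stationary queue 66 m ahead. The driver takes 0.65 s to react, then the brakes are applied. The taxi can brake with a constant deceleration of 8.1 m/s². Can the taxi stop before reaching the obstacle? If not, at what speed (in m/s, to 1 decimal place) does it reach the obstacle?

88 mph × 0.44704 = 39.3395 m/s.
Reaction distance = 39.3395 × 0.65 = 25.571 m.
Braking distance needed to stop: v²/(2a) = 1547.596 / 16.200 = 95.531 m, so total needed = 25.571 + 95.531 = 121.102 m > 66 m — it cannot stop.
Distance remaining when braking begins: 66 − 25.571 = 40.429 m.
v² = v₀² − 2a·d = 1547.596 − 2 × 8.100 × 40.429 = 892.646 m²/s².
v = √892.646 = 29.877 m/s.

No — it strikes the obstacle at 29.9 m/s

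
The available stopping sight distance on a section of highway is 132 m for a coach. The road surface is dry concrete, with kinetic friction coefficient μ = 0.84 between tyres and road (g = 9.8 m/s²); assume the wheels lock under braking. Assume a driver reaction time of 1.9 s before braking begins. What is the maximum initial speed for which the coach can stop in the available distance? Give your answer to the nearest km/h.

Maximum speed ≈ 121 km/h

a = μg = 0.84 × 9.8 = 8.232 m/s².
Stopping distance: v·t_r + v²/(2a) = 132 with t_r = 1.9 s and a = 8.232 m/s².
So v² + 31.282 v − 2173.25 = 0.
Positive root: v = −a·t_r + √((a·t_r)² + 2a·d) = −15.641 + √(244.641 + 2173.25) = 33.5311 m/s.
33.5311 m/s × 3.6 = 120.712 km/h.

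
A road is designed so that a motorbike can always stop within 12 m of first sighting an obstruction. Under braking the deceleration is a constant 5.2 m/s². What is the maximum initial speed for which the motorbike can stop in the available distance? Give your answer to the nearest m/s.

Maximum speed ≈ 11 m/s

v²/(2a) = d ⇒ v = √(2 × 5.200 × 12) = √124.80 = 11.1714 m/s.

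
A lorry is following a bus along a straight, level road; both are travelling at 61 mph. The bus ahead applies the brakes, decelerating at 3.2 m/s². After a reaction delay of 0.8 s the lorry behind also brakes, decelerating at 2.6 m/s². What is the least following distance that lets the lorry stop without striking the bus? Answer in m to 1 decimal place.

61 mph × 0.44704 = 27.2694 m/s.
Leader travels v²/(2a_L) = 743.620 / 6.400 = 116.191 m before stopping.
Follower covers v·t_r = 27.2694 × 0.8 = 21.816 m while reacting, then v²/(2a_F) = 743.620 / 5.200 = 143.004 m while braking, for a total of 21.816 + 143.004 = 164.820 m.
Since a_F ≤ a_L and the follower starts braking later, the follower is never slower than the leader, so the closest approach is when both have stopped.
Minimum gap = 164.820 − 116.191 = 48.629 m.

Minimum gap ≈ 48.6 m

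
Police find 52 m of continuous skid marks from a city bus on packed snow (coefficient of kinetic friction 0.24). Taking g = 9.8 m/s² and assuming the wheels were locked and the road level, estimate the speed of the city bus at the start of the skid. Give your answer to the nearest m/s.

Initial speed ≈ 16 m/s

Deceleration a = μg = 0.24 × 9.8 = 2.352 m/s².
v = √(2a·d) = √(2 × 2.352 × 52) = √244.608 = 15.6399 m/s.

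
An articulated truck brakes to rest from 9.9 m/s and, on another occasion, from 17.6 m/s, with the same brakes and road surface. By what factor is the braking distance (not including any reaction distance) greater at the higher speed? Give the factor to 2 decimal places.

Braking distance d = v²/(2a), so with a fixed, d ∝ v².
Factor = (17.6/9.9)² = 1.7778² = 3.1606.

Factor ≈ 3.16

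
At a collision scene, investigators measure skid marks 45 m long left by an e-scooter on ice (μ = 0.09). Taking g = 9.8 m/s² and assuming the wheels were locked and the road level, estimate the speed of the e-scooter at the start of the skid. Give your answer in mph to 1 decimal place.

Deceleration a = μg = 0.09 × 9.8 = 0.882 m/s².
v = √(2a·d) = √(2 × 0.882 × 45) = √79.380 = 8.9095 m/s.
= 8.9095 ÷ 0.44704 = 19.930 mph.

Initial speed ≈ 19.9 mph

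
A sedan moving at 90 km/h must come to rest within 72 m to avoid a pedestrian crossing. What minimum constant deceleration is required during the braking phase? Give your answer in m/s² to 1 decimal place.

90 km/h ÷ 3.6 = 25.0000 m/s.
v² = 2a·d ⇒ a = v²/(2d) = 25.0000² / (2 × 72.000) = 625.000 / 144.000 = 4.3403 m/s².

Required deceleration ≈ 4.3 m/s²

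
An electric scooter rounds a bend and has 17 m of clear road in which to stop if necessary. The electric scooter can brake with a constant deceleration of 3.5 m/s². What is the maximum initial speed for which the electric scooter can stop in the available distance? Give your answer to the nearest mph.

v²/(2a) = d ⇒ v = √(2 × 3.500 × 17) = √119.00 = 10.9087 m/s.
10.9087 m/s ÷ 0.44704 = 24.402 mph.

Maximum speed ≈ 24 mph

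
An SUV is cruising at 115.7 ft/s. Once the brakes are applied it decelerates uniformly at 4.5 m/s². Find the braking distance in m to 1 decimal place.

115.7 ft/s × 0.3048 = 35.2654 m/s.
Braking distance = v²/(2a) = 35.2654² / (2 × 4.500) = 1243.648 / 9.000 = 138.183 m.

Braking distance ≈ 138.2 m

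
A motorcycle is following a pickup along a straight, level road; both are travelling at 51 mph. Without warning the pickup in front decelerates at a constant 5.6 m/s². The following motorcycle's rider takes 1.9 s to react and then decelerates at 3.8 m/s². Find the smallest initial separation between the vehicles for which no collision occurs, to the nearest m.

51 mph × 0.44704 = 22.7990 m/s.
Leader travels v²/(2a_L) = 519.794 / 11.200 = 46.410 m before stopping.
Follower covers v·t_r = 22.7990 × 1.9 = 43.318 m while reacting, then v²/(2a_F) = 519.794 / 7.600 = 68.394 m while braking, for a total of 43.318 + 68.394 = 111.712 m.
Since a_F ≤ a_L and the follower starts braking later, the follower is never slower than the leader, so the closest approach is when both have stopped.
Minimum gap = 111.712 − 46.410 = 65.302 m.

Minimum gap ≈ 65 m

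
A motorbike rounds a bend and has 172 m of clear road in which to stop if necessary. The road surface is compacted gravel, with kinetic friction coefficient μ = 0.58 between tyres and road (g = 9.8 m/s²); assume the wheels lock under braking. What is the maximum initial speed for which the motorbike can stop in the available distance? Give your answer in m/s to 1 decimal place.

a = μg = 0.58 × 9.8 = 5.684 m/s².
v²/(2a) = d ⇒ v = √(2 × 5.684 × 172) = √1955.30 = 44.2188 m/s.

Maximum speed ≈ 44.2 m/s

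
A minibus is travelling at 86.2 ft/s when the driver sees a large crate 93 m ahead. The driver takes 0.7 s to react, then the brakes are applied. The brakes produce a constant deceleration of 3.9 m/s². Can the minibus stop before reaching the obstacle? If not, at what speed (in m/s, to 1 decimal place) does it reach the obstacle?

No — it strikes the obstacle at 10.4 m/s

86.2 ft/s × 0.3048 = 26.2738 m/s.
Reaction distance = 26.2738 × 0.7 = 18.392 m.
Braking distance needed to stop: v²/(2a) = 690.313 / 7.800 = 88.502 m, so total needed = 18.392 + 88.502 = 106.894 m > 93 m — it cannot stop.
Distance remaining when braking begins: 93 − 18.392 = 74.608 m.
v² = v₀² − 2a·d = 690.313 − 2 × 3.900 × 74.608 = 108.371 m²/s².
v = √108.371 = 10.410 m/s.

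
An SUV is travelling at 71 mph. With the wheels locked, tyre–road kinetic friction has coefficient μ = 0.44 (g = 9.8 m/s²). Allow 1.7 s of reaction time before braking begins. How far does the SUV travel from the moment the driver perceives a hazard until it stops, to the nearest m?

Total stopping distance ≈ 171 m

71 mph × 0.44704 = 31.7398 m/s.
a = μg = 0.44 × 9.8 = 4.312 m/s².
Reaction distance = v·t_r = 31.7398 × 1.7 = 53.958 m.
Braking distance = v²/(2a) = 31.7398² / (2 × 4.312) = 1007.415 / 8.624 = 116.815 m.
Total = 53.958 + 116.815 = 170.773 m.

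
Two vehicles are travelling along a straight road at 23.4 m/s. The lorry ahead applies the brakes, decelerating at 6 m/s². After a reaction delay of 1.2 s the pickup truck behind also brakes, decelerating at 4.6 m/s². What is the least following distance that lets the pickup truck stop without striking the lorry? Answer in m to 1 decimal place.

Minimum gap ≈ 42.0 m

Leader travels v²/(2a_L) = 547.560 / 12.000 = 45.630 m before stopping.
Follower covers v·t_r = 23.4000 × 1.2 = 28.080 m while reacting, then v²/(2a_F) = 547.560 / 9.200 = 59.517 m while braking, for a total of 28.080 + 59.517 = 87.597 m.
Since a_F ≤ a_L and the follower starts braking later, the follower is never slower than the leader, so the closest approach is when both have stopped.
Minimum gap = 87.597 − 45.630 = 41.967 m.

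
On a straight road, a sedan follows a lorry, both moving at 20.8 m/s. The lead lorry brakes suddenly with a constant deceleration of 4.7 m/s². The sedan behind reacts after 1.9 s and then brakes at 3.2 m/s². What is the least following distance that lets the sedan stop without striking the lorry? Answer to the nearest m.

Leader travels v²/(2a_L) = 432.640 / 9.400 = 46.026 m before stopping.
Follower covers v·t_r = 20.8000 × 1.9 = 39.520 m while reacting, then v²/(2a_F) = 432.640 / 6.400 = 67.600 m while braking, for a total of 39.520 + 67.600 = 107.120 m.
Since a_F ≤ a_L and the follower starts braking later, the follower is never slower than the leader, so the closest approach is when both have stopped.
Minimum gap = 107.120 − 46.026 = 61.094 m.

Minimum gap ≈ 61 m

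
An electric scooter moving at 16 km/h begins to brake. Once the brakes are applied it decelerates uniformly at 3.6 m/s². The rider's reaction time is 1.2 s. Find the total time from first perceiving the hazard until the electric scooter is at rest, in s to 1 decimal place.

Total time ≈ 2.4 s

16 km/h ÷ 3.6 = 4.4444 m/s.
Braking time = v/a = 4.4444 / 3.600 = 1.235 s.
Total = 1.2 + 1.235 = 2.435 s.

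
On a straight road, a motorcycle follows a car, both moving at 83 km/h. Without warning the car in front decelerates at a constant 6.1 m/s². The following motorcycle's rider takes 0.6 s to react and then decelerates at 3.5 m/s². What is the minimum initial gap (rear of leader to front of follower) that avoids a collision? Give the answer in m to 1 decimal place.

Minimum gap ≈ 46.2 m

83 km/h ÷ 3.6 = 23.0556 m/s.
Leader travels v²/(2a_L) = 531.561 / 12.200 = 43.571 m before stopping.
Follower covers v·t_r = 23.0556 × 0.6 = 13.833 m while reacting, then v²/(2a_F) = 531.561 / 7.000 = 75.937 m while braking, for a total of 13.833 + 75.937 = 89.770 m.
Since a_F ≤ a_L and the follower starts braking later, the follower is never slower than the leader, so the closest approach is when both have stopped.
Minimum gap = 89.770 − 43.571 = 46.199 m.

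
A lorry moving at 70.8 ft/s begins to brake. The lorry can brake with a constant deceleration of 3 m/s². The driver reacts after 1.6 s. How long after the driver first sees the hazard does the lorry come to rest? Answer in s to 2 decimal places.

70.8 ft/s × 0.3048 = 21.5798 m/s.
Braking time = v/a = 21.5798 / 3.000 = 7.193 s.
Total = 1.6 + 7.193 = 8.793 s.

Total time ≈ 8.79 s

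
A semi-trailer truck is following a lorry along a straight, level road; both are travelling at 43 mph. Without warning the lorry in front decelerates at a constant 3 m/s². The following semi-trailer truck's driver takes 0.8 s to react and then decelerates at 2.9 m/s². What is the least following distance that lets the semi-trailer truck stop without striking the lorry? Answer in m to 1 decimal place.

Minimum gap ≈ 17.5 m

43 mph × 0.44704 = 19.2227 m/s.
Leader travels v²/(2a_L) = 369.512 / 6.000 = 61.585 m before stopping.
Follower covers v·t_r = 19.2227 × 0.8 = 15.378 m while reacting, then v²/(2a_F) = 369.512 / 5.800 = 63.709 m while braking, for a total of 15.378 + 63.709 = 79.087 m.
Since a_F ≤ a_L and the follower starts braking later, the follower is never slower than the leader, so the closest approach is when both have stopped.
Minimum gap = 79.087 − 61.585 = 17.502 m.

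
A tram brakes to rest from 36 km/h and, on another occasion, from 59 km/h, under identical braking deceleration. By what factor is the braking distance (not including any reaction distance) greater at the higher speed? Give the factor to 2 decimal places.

Factor ≈ 2.69

Braking distance d = v²/(2a), so with a fixed, d ∝ v².
Factor = (59/36)² = 1.6389² = 2.6860.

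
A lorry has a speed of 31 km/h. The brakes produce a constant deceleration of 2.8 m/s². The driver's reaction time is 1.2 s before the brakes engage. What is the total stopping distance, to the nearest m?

31 km/h ÷ 3.6 = 8.6111 m/s.
Reaction distance = v·t_r = 8.6111 × 1.2 = 10.333 m.
Braking distance = v²/(2a) = 8.6111² / (2 × 2.800) = 74.151 / 5.600 = 13.241 m.
Total = 10.333 + 13.241 = 23.574 m.

Total stopping distance ≈ 24 m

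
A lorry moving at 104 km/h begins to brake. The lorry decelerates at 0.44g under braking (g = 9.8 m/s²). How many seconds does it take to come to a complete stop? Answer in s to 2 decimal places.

104 km/h ÷ 3.6 = 28.8889 m/s.
a = 0.44 × 9.8 = 4.312 m/s².
Braking time = v/a = 28.8889 / 4.312 = 6.700 s.

Braking time ≈ 6.70 s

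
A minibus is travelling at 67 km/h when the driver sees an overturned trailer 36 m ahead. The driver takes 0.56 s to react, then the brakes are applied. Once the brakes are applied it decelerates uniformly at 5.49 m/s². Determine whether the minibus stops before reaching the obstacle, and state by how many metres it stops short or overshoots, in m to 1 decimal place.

67 km/h ÷ 3.6 = 18.6111 m/s.
Reaction distance = 18.6111 × 0.56 = 10.422 m.
Braking distance = v²/(2a) = 346.373 / 10.980 = 31.546 m.
Total stopping distance = 10.422 + 31.546 = 41.968 m, vs 36 m available — it cannot stop in time and overshoots by 41.968 − 36 = 5.968 m.

No — it overshoots by 6.0 m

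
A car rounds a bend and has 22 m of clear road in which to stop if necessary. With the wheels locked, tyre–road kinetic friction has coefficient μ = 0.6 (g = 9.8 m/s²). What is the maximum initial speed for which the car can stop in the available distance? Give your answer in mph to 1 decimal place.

a = μg = 0.6 × 9.8 = 5.880 m/s².
v²/(2a) = d ⇒ v = √(2 × 5.880 × 22) = √258.72 = 16.0848 m/s.
16.0848 m/s ÷ 0.44704 = 35.981 mph.

Maximum speed ≈ 36.0 mph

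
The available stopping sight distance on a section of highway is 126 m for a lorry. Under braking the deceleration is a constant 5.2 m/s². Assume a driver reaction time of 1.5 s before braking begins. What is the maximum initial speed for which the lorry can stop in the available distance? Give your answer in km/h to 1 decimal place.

Stopping distance: v·t_r + v²/(2a) = 126 with t_r = 1.5 s and a = 5.200 m/s².
So v² + 15.600 v − 1310.40 = 0.
Positive root: v = −a·t_r + √((a·t_r)² + 2a·d) = −7.800 + √(60.840 + 1310.40) = 29.2303 m/s.
29.2303 m/s × 3.6 = 105.229 km/h.

Maximum speed ≈ 105.2 km/h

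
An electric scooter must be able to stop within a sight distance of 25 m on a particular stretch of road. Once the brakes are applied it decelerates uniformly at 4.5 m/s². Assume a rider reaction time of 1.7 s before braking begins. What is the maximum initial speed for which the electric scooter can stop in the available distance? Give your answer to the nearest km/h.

Maximum speed ≈ 33 km/h

Stopping distance: v·t_r + v²/(2a) = 25 with t_r = 1.7 s and a = 4.500 m/s².
So v² + 15.300 v − 225.00 = 0.
Positive root: v = −a·t_r + √((a·t_r)² + 2a·d) = −7.650 + √(58.523 + 225.00) = 9.1881 m/s.
9.1881 m/s × 3.6 = 33.077 km/h.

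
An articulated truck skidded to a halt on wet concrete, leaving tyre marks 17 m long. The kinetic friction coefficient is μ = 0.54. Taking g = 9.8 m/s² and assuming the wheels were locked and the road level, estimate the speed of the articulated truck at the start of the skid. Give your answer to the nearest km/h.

Initial speed ≈ 48 km/h

Deceleration a = μg = 0.54 × 9.8 = 5.292 m/s².
v = √(2a·d) = √(2 × 5.292 × 17) = √179.928 = 13.4137 m/s.
= 13.4137 × 3.6 = 48.289 km/h.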